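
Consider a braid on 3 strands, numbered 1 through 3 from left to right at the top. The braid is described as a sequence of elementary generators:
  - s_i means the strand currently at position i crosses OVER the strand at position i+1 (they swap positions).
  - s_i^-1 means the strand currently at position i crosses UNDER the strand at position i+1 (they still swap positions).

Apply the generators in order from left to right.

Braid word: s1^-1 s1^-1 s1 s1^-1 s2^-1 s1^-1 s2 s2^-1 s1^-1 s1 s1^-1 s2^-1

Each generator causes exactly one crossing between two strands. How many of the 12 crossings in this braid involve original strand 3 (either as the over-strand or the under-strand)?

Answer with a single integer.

Gen 1: crossing 1x2. Involves strand 3? no. Count so far: 0
Gen 2: crossing 2x1. Involves strand 3? no. Count so far: 0
Gen 3: crossing 1x2. Involves strand 3? no. Count so far: 0
Gen 4: crossing 2x1. Involves strand 3? no. Count so far: 0
Gen 5: crossing 2x3. Involves strand 3? yes. Count so far: 1
Gen 6: crossing 1x3. Involves strand 3? yes. Count so far: 2
Gen 7: crossing 1x2. Involves strand 3? no. Count so far: 2
Gen 8: crossing 2x1. Involves strand 3? no. Count so far: 2
Gen 9: crossing 3x1. Involves strand 3? yes. Count so far: 3
Gen 10: crossing 1x3. Involves strand 3? yes. Count so far: 4
Gen 11: crossing 3x1. Involves strand 3? yes. Count so far: 5
Gen 12: crossing 3x2. Involves strand 3? yes. Count so far: 6

Answer: 6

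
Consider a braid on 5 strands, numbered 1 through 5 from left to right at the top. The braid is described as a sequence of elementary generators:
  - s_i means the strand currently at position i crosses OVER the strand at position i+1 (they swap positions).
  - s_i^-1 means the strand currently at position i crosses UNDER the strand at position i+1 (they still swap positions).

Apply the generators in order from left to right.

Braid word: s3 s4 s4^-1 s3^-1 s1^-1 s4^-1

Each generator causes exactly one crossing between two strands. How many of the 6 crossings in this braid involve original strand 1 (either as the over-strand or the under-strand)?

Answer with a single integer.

Answer: 1

Derivation:
Gen 1: crossing 3x4. Involves strand 1? no. Count so far: 0
Gen 2: crossing 3x5. Involves strand 1? no. Count so far: 0
Gen 3: crossing 5x3. Involves strand 1? no. Count so far: 0
Gen 4: crossing 4x3. Involves strand 1? no. Count so far: 0
Gen 5: crossing 1x2. Involves strand 1? yes. Count so far: 1
Gen 6: crossing 4x5. Involves strand 1? no. Count so far: 1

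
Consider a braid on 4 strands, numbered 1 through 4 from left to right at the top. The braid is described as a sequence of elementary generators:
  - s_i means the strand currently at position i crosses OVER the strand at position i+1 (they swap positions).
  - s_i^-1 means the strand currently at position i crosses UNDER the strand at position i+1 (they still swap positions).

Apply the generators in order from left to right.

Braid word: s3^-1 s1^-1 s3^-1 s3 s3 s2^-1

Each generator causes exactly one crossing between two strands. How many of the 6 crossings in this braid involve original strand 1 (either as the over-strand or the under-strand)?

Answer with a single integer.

Gen 1: crossing 3x4. Involves strand 1? no. Count so far: 0
Gen 2: crossing 1x2. Involves strand 1? yes. Count so far: 1
Gen 3: crossing 4x3. Involves strand 1? no. Count so far: 1
Gen 4: crossing 3x4. Involves strand 1? no. Count so far: 1
Gen 5: crossing 4x3. Involves strand 1? no. Count so far: 1
Gen 6: crossing 1x3. Involves strand 1? yes. Count so far: 2

Answer: 2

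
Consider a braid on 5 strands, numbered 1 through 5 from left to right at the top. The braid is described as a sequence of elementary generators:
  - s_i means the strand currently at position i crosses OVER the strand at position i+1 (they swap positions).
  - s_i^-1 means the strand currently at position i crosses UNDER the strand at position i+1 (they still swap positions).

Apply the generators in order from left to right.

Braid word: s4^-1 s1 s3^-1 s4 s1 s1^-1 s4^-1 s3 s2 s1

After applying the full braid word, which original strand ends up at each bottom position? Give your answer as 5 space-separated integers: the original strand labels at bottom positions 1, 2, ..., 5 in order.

Gen 1 (s4^-1): strand 4 crosses under strand 5. Perm now: [1 2 3 5 4]
Gen 2 (s1): strand 1 crosses over strand 2. Perm now: [2 1 3 5 4]
Gen 3 (s3^-1): strand 3 crosses under strand 5. Perm now: [2 1 5 3 4]
Gen 4 (s4): strand 3 crosses over strand 4. Perm now: [2 1 5 4 3]
Gen 5 (s1): strand 2 crosses over strand 1. Perm now: [1 2 5 4 3]
Gen 6 (s1^-1): strand 1 crosses under strand 2. Perm now: [2 1 5 4 3]
Gen 7 (s4^-1): strand 4 crosses under strand 3. Perm now: [2 1 5 3 4]
Gen 8 (s3): strand 5 crosses over strand 3. Perm now: [2 1 3 5 4]
Gen 9 (s2): strand 1 crosses over strand 3. Perm now: [2 3 1 5 4]
Gen 10 (s1): strand 2 crosses over strand 3. Perm now: [3 2 1 5 4]

Answer: 3 2 1 5 4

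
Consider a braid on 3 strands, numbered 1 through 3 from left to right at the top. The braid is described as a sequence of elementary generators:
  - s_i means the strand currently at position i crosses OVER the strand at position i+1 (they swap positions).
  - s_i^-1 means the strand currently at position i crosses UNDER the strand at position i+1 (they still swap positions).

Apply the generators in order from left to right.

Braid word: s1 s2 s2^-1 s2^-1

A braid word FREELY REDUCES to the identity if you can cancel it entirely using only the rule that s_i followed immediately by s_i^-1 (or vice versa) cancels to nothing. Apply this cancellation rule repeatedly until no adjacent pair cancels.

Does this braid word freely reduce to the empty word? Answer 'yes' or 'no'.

Answer: no

Derivation:
Gen 1 (s1): push. Stack: [s1]
Gen 2 (s2): push. Stack: [s1 s2]
Gen 3 (s2^-1): cancels prior s2. Stack: [s1]
Gen 4 (s2^-1): push. Stack: [s1 s2^-1]
Reduced word: s1 s2^-1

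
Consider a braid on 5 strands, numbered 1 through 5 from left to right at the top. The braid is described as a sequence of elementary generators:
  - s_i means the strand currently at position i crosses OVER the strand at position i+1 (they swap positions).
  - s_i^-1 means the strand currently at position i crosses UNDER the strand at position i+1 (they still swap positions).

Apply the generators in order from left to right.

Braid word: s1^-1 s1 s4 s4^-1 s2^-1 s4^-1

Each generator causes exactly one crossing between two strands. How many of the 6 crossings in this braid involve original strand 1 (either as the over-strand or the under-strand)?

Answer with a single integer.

Answer: 2

Derivation:
Gen 1: crossing 1x2. Involves strand 1? yes. Count so far: 1
Gen 2: crossing 2x1. Involves strand 1? yes. Count so far: 2
Gen 3: crossing 4x5. Involves strand 1? no. Count so far: 2
Gen 4: crossing 5x4. Involves strand 1? no. Count so far: 2
Gen 5: crossing 2x3. Involves strand 1? no. Count so far: 2
Gen 6: crossing 4x5. Involves strand 1? no. Count so far: 2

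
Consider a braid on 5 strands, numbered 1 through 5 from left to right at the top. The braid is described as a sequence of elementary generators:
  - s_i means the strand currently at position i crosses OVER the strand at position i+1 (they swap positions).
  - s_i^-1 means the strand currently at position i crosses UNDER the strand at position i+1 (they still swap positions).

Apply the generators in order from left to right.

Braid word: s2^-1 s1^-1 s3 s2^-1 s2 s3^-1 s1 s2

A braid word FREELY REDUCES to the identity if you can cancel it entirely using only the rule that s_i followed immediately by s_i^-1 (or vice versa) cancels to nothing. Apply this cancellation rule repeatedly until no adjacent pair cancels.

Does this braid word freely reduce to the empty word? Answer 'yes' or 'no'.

Answer: yes

Derivation:
Gen 1 (s2^-1): push. Stack: [s2^-1]
Gen 2 (s1^-1): push. Stack: [s2^-1 s1^-1]
Gen 3 (s3): push. Stack: [s2^-1 s1^-1 s3]
Gen 4 (s2^-1): push. Stack: [s2^-1 s1^-1 s3 s2^-1]
Gen 5 (s2): cancels prior s2^-1. Stack: [s2^-1 s1^-1 s3]
Gen 6 (s3^-1): cancels prior s3. Stack: [s2^-1 s1^-1]
Gen 7 (s1): cancels prior s1^-1. Stack: [s2^-1]
Gen 8 (s2): cancels prior s2^-1. Stack: []
Reduced word: (empty)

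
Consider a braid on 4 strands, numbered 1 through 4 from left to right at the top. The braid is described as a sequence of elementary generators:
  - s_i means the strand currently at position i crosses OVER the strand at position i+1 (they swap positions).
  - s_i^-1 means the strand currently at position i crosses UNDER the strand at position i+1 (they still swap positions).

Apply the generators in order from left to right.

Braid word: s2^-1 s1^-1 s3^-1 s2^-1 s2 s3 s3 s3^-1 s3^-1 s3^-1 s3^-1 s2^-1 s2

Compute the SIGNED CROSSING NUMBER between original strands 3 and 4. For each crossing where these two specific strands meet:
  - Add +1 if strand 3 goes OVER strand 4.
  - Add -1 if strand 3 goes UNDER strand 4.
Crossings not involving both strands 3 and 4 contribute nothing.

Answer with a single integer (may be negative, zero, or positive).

Gen 1: crossing 2x3. Both 3&4? no. Sum: 0
Gen 2: crossing 1x3. Both 3&4? no. Sum: 0
Gen 3: crossing 2x4. Both 3&4? no. Sum: 0
Gen 4: crossing 1x4. Both 3&4? no. Sum: 0
Gen 5: crossing 4x1. Both 3&4? no. Sum: 0
Gen 6: crossing 4x2. Both 3&4? no. Sum: 0
Gen 7: crossing 2x4. Both 3&4? no. Sum: 0
Gen 8: crossing 4x2. Both 3&4? no. Sum: 0
Gen 9: crossing 2x4. Both 3&4? no. Sum: 0
Gen 10: crossing 4x2. Both 3&4? no. Sum: 0
Gen 11: crossing 2x4. Both 3&4? no. Sum: 0
Gen 12: crossing 1x4. Both 3&4? no. Sum: 0
Gen 13: crossing 4x1. Both 3&4? no. Sum: 0

Answer: 0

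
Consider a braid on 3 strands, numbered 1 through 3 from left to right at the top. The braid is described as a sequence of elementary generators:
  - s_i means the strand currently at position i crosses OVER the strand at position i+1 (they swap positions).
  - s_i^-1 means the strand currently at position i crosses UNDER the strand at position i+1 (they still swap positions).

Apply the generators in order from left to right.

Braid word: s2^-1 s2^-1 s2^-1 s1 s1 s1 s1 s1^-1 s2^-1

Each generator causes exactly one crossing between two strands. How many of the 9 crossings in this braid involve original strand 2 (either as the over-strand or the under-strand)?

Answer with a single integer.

Gen 1: crossing 2x3. Involves strand 2? yes. Count so far: 1
Gen 2: crossing 3x2. Involves strand 2? yes. Count so far: 2
Gen 3: crossing 2x3. Involves strand 2? yes. Count so far: 3
Gen 4: crossing 1x3. Involves strand 2? no. Count so far: 3
Gen 5: crossing 3x1. Involves strand 2? no. Count so far: 3
Gen 6: crossing 1x3. Involves strand 2? no. Count so far: 3
Gen 7: crossing 3x1. Involves strand 2? no. Count so far: 3
Gen 8: crossing 1x3. Involves strand 2? no. Count so far: 3
Gen 9: crossing 1x2. Involves strand 2? yes. Count so far: 4

Answer: 4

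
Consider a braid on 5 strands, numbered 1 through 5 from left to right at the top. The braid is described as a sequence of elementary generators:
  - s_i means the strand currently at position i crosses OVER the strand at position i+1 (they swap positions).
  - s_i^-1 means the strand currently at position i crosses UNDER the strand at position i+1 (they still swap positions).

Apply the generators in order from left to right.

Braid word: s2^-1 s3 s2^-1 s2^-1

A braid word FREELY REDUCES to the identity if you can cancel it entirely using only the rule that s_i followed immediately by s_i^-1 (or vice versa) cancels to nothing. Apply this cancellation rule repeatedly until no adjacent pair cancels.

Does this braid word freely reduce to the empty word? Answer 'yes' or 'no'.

Gen 1 (s2^-1): push. Stack: [s2^-1]
Gen 2 (s3): push. Stack: [s2^-1 s3]
Gen 3 (s2^-1): push. Stack: [s2^-1 s3 s2^-1]
Gen 4 (s2^-1): push. Stack: [s2^-1 s3 s2^-1 s2^-1]
Reduced word: s2^-1 s3 s2^-1 s2^-1

Answer: no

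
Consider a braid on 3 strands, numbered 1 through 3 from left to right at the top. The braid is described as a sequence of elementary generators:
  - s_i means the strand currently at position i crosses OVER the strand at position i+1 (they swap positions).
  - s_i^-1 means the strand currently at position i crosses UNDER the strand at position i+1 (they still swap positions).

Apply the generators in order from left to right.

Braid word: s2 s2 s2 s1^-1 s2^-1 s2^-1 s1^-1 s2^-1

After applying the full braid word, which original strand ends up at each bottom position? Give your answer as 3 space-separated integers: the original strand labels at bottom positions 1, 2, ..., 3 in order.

Answer: 1 2 3

Derivation:
Gen 1 (s2): strand 2 crosses over strand 3. Perm now: [1 3 2]
Gen 2 (s2): strand 3 crosses over strand 2. Perm now: [1 2 3]
Gen 3 (s2): strand 2 crosses over strand 3. Perm now: [1 3 2]
Gen 4 (s1^-1): strand 1 crosses under strand 3. Perm now: [3 1 2]
Gen 5 (s2^-1): strand 1 crosses under strand 2. Perm now: [3 2 1]
Gen 6 (s2^-1): strand 2 crosses under strand 1. Perm now: [3 1 2]
Gen 7 (s1^-1): strand 3 crosses under strand 1. Perm now: [1 3 2]
Gen 8 (s2^-1): strand 3 crosses under strand 2. Perm now: [1 2 3]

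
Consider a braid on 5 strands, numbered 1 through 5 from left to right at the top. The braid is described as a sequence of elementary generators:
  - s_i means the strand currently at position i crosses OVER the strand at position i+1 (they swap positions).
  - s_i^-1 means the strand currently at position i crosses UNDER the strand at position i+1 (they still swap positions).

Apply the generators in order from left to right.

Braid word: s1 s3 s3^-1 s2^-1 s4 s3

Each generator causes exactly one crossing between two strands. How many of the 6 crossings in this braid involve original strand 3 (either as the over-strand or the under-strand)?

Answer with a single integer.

Answer: 3

Derivation:
Gen 1: crossing 1x2. Involves strand 3? no. Count so far: 0
Gen 2: crossing 3x4. Involves strand 3? yes. Count so far: 1
Gen 3: crossing 4x3. Involves strand 3? yes. Count so far: 2
Gen 4: crossing 1x3. Involves strand 3? yes. Count so far: 3
Gen 5: crossing 4x5. Involves strand 3? no. Count so far: 3
Gen 6: crossing 1x5. Involves strand 3? no. Count so far: 3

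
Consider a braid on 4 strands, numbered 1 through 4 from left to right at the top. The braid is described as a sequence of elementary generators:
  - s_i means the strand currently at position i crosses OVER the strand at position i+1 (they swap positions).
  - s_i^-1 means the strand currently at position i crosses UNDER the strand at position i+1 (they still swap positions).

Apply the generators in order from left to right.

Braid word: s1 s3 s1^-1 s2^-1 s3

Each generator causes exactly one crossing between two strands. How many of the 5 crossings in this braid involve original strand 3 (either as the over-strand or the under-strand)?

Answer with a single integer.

Gen 1: crossing 1x2. Involves strand 3? no. Count so far: 0
Gen 2: crossing 3x4. Involves strand 3? yes. Count so far: 1
Gen 3: crossing 2x1. Involves strand 3? no. Count so far: 1
Gen 4: crossing 2x4. Involves strand 3? no. Count so far: 1
Gen 5: crossing 2x3. Involves strand 3? yes. Count so far: 2

Answer: 2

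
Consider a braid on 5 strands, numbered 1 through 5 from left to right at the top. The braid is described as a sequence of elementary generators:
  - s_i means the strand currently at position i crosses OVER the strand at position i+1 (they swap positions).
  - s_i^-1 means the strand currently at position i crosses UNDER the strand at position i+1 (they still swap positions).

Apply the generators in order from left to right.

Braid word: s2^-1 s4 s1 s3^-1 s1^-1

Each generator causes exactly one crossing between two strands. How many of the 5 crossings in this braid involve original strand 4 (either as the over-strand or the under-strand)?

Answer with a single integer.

Gen 1: crossing 2x3. Involves strand 4? no. Count so far: 0
Gen 2: crossing 4x5. Involves strand 4? yes. Count so far: 1
Gen 3: crossing 1x3. Involves strand 4? no. Count so far: 1
Gen 4: crossing 2x5. Involves strand 4? no. Count so far: 1
Gen 5: crossing 3x1. Involves strand 4? no. Count so far: 1

Answer: 1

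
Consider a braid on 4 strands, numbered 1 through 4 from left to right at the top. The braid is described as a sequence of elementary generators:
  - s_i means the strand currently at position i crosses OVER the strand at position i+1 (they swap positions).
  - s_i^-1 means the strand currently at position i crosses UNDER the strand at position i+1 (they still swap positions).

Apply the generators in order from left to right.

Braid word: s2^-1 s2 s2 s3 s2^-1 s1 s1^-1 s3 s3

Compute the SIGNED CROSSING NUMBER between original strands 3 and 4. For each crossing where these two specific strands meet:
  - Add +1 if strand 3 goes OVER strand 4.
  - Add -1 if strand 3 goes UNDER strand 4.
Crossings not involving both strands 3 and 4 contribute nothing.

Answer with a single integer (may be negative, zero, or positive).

Answer: -1

Derivation:
Gen 1: crossing 2x3. Both 3&4? no. Sum: 0
Gen 2: crossing 3x2. Both 3&4? no. Sum: 0
Gen 3: crossing 2x3. Both 3&4? no. Sum: 0
Gen 4: crossing 2x4. Both 3&4? no. Sum: 0
Gen 5: 3 under 4. Both 3&4? yes. Contrib: -1. Sum: -1
Gen 6: crossing 1x4. Both 3&4? no. Sum: -1
Gen 7: crossing 4x1. Both 3&4? no. Sum: -1
Gen 8: crossing 3x2. Both 3&4? no. Sum: -1
Gen 9: crossing 2x3. Both 3&4? no. Sum: -1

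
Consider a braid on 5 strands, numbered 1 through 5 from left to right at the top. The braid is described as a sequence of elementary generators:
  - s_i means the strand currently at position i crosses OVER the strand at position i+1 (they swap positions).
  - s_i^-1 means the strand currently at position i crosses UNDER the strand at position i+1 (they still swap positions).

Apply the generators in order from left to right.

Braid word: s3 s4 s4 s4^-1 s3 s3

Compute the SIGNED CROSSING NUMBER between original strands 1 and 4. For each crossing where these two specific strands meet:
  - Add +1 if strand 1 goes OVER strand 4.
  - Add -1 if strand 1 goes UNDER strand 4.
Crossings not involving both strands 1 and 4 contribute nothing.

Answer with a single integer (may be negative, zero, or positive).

Answer: 0

Derivation:
Gen 1: crossing 3x4. Both 1&4? no. Sum: 0
Gen 2: crossing 3x5. Both 1&4? no. Sum: 0
Gen 3: crossing 5x3. Both 1&4? no. Sum: 0
Gen 4: crossing 3x5. Both 1&4? no. Sum: 0
Gen 5: crossing 4x5. Both 1&4? no. Sum: 0
Gen 6: crossing 5x4. Both 1&4? no. Sum: 0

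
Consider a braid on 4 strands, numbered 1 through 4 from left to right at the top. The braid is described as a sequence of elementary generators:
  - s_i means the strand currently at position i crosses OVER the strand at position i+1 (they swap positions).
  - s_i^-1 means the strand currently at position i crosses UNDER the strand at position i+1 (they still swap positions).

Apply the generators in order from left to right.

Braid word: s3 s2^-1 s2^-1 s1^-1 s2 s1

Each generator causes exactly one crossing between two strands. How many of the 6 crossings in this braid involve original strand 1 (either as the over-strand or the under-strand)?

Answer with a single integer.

Gen 1: crossing 3x4. Involves strand 1? no. Count so far: 0
Gen 2: crossing 2x4. Involves strand 1? no. Count so far: 0
Gen 3: crossing 4x2. Involves strand 1? no. Count so far: 0
Gen 4: crossing 1x2. Involves strand 1? yes. Count so far: 1
Gen 5: crossing 1x4. Involves strand 1? yes. Count so far: 2
Gen 6: crossing 2x4. Involves strand 1? no. Count so far: 2

Answer: 2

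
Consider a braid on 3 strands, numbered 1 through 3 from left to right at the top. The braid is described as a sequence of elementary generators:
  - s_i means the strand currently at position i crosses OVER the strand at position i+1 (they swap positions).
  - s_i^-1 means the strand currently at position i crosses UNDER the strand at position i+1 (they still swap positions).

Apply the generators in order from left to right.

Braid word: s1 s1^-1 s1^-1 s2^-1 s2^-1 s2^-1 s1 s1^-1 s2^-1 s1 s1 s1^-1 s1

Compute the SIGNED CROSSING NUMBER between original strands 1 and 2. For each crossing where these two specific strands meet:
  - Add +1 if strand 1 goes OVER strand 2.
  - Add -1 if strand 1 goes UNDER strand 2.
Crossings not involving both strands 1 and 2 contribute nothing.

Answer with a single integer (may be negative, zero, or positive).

Gen 1: 1 over 2. Both 1&2? yes. Contrib: +1. Sum: 1
Gen 2: 2 under 1. Both 1&2? yes. Contrib: +1. Sum: 2
Gen 3: 1 under 2. Both 1&2? yes. Contrib: -1. Sum: 1
Gen 4: crossing 1x3. Both 1&2? no. Sum: 1
Gen 5: crossing 3x1. Both 1&2? no. Sum: 1
Gen 6: crossing 1x3. Both 1&2? no. Sum: 1
Gen 7: crossing 2x3. Both 1&2? no. Sum: 1
Gen 8: crossing 3x2. Both 1&2? no. Sum: 1
Gen 9: crossing 3x1. Both 1&2? no. Sum: 1
Gen 10: 2 over 1. Both 1&2? yes. Contrib: -1. Sum: 0
Gen 11: 1 over 2. Both 1&2? yes. Contrib: +1. Sum: 1
Gen 12: 2 under 1. Both 1&2? yes. Contrib: +1. Sum: 2
Gen 13: 1 over 2. Both 1&2? yes. Contrib: +1. Sum: 3

Answer: 3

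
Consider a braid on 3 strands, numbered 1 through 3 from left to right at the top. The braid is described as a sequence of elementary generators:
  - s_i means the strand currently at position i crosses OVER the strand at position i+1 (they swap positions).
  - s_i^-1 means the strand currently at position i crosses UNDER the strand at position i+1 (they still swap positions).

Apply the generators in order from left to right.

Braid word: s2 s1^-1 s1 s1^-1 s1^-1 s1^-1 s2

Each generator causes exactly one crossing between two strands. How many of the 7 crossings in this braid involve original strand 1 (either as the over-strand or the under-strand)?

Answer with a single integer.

Answer: 6

Derivation:
Gen 1: crossing 2x3. Involves strand 1? no. Count so far: 0
Gen 2: crossing 1x3. Involves strand 1? yes. Count so far: 1
Gen 3: crossing 3x1. Involves strand 1? yes. Count so far: 2
Gen 4: crossing 1x3. Involves strand 1? yes. Count so far: 3
Gen 5: crossing 3x1. Involves strand 1? yes. Count so far: 4
Gen 6: crossing 1x3. Involves strand 1? yes. Count so far: 5
Gen 7: crossing 1x2. Involves strand 1? yes. Count so far: 6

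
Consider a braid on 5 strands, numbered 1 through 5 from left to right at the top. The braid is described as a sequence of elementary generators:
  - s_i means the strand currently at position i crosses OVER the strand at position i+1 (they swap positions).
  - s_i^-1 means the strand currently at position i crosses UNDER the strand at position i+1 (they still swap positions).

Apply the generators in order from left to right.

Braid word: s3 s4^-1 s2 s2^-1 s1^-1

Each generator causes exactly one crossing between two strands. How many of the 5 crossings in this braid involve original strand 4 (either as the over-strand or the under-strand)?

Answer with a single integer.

Answer: 3

Derivation:
Gen 1: crossing 3x4. Involves strand 4? yes. Count so far: 1
Gen 2: crossing 3x5. Involves strand 4? no. Count so far: 1
Gen 3: crossing 2x4. Involves strand 4? yes. Count so far: 2
Gen 4: crossing 4x2. Involves strand 4? yes. Count so far: 3
Gen 5: crossing 1x2. Involves strand 4? no. Count so far: 3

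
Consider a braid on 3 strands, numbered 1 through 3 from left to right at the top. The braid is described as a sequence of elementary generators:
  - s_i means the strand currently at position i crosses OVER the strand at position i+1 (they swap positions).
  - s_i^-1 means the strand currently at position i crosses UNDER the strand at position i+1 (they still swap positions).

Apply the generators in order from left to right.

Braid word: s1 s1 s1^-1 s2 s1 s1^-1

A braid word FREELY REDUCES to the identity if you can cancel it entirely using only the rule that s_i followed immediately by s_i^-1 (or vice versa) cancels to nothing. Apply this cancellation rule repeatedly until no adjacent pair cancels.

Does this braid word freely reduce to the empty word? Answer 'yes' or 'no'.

Gen 1 (s1): push. Stack: [s1]
Gen 2 (s1): push. Stack: [s1 s1]
Gen 3 (s1^-1): cancels prior s1. Stack: [s1]
Gen 4 (s2): push. Stack: [s1 s2]
Gen 5 (s1): push. Stack: [s1 s2 s1]
Gen 6 (s1^-1): cancels prior s1. Stack: [s1 s2]
Reduced word: s1 s2

Answer: no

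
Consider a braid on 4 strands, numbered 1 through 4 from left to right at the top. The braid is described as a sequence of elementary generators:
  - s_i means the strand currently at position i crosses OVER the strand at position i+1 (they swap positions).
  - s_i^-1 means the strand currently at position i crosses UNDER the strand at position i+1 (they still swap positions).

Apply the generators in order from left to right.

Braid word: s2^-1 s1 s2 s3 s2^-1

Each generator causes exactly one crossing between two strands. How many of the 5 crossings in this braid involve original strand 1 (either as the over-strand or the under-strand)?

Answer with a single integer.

Gen 1: crossing 2x3. Involves strand 1? no. Count so far: 0
Gen 2: crossing 1x3. Involves strand 1? yes. Count so far: 1
Gen 3: crossing 1x2. Involves strand 1? yes. Count so far: 2
Gen 4: crossing 1x4. Involves strand 1? yes. Count so far: 3
Gen 5: crossing 2x4. Involves strand 1? no. Count so far: 3

Answer: 3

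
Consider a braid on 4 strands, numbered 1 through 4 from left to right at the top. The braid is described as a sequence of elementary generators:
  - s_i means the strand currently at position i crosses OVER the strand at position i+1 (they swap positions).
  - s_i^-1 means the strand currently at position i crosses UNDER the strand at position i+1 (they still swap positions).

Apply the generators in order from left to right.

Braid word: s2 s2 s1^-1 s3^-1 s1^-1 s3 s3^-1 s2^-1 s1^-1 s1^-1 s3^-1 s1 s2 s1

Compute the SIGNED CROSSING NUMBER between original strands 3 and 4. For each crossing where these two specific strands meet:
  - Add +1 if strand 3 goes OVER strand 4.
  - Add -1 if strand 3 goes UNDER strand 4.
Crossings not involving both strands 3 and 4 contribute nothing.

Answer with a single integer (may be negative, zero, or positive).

Answer: -4

Derivation:
Gen 1: crossing 2x3. Both 3&4? no. Sum: 0
Gen 2: crossing 3x2. Both 3&4? no. Sum: 0
Gen 3: crossing 1x2. Both 3&4? no. Sum: 0
Gen 4: 3 under 4. Both 3&4? yes. Contrib: -1. Sum: -1
Gen 5: crossing 2x1. Both 3&4? no. Sum: -1
Gen 6: 4 over 3. Both 3&4? yes. Contrib: -1. Sum: -2
Gen 7: 3 under 4. Both 3&4? yes. Contrib: -1. Sum: -3
Gen 8: crossing 2x4. Both 3&4? no. Sum: -3
Gen 9: crossing 1x4. Both 3&4? no. Sum: -3
Gen 10: crossing 4x1. Both 3&4? no. Sum: -3
Gen 11: crossing 2x3. Both 3&4? no. Sum: -3
Gen 12: crossing 1x4. Both 3&4? no. Sum: -3
Gen 13: crossing 1x3. Both 3&4? no. Sum: -3
Gen 14: 4 over 3. Both 3&4? yes. Contrib: -1. Sum: -4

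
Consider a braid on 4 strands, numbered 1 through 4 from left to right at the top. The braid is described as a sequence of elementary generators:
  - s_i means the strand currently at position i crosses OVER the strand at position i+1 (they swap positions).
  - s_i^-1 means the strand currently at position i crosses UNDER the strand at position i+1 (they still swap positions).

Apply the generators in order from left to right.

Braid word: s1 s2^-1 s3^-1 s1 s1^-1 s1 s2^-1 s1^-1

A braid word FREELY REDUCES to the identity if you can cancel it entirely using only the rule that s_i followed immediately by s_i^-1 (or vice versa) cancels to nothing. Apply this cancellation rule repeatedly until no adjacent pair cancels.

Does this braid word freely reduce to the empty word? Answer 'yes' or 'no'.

Answer: no

Derivation:
Gen 1 (s1): push. Stack: [s1]
Gen 2 (s2^-1): push. Stack: [s1 s2^-1]
Gen 3 (s3^-1): push. Stack: [s1 s2^-1 s3^-1]
Gen 4 (s1): push. Stack: [s1 s2^-1 s3^-1 s1]
Gen 5 (s1^-1): cancels prior s1. Stack: [s1 s2^-1 s3^-1]
Gen 6 (s1): push. Stack: [s1 s2^-1 s3^-1 s1]
Gen 7 (s2^-1): push. Stack: [s1 s2^-1 s3^-1 s1 s2^-1]
Gen 8 (s1^-1): push. Stack: [s1 s2^-1 s3^-1 s1 s2^-1 s1^-1]
Reduced word: s1 s2^-1 s3^-1 s1 s2^-1 s1^-1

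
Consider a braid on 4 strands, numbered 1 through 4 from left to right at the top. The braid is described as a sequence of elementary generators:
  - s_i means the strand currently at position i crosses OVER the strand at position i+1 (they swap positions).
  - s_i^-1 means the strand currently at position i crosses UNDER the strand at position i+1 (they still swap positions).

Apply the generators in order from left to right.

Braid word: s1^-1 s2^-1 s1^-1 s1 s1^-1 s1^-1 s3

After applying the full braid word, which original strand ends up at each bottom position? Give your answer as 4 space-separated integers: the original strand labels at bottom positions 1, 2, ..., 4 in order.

Answer: 2 3 4 1

Derivation:
Gen 1 (s1^-1): strand 1 crosses under strand 2. Perm now: [2 1 3 4]
Gen 2 (s2^-1): strand 1 crosses under strand 3. Perm now: [2 3 1 4]
Gen 3 (s1^-1): strand 2 crosses under strand 3. Perm now: [3 2 1 4]
Gen 4 (s1): strand 3 crosses over strand 2. Perm now: [2 3 1 4]
Gen 5 (s1^-1): strand 2 crosses under strand 3. Perm now: [3 2 1 4]
Gen 6 (s1^-1): strand 3 crosses under strand 2. Perm now: [2 3 1 4]
Gen 7 (s3): strand 1 crosses over strand 4. Perm now: [2 3 4 1]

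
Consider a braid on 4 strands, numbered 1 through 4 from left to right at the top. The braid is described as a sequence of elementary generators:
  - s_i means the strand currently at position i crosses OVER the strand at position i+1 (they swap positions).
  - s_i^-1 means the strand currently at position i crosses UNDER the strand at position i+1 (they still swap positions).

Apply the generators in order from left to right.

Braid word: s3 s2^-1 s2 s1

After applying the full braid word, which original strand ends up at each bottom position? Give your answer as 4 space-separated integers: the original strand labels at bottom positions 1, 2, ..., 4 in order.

Answer: 2 1 4 3

Derivation:
Gen 1 (s3): strand 3 crosses over strand 4. Perm now: [1 2 4 3]
Gen 2 (s2^-1): strand 2 crosses under strand 4. Perm now: [1 4 2 3]
Gen 3 (s2): strand 4 crosses over strand 2. Perm now: [1 2 4 3]
Gen 4 (s1): strand 1 crosses over strand 2. Perm now: [2 1 4 3]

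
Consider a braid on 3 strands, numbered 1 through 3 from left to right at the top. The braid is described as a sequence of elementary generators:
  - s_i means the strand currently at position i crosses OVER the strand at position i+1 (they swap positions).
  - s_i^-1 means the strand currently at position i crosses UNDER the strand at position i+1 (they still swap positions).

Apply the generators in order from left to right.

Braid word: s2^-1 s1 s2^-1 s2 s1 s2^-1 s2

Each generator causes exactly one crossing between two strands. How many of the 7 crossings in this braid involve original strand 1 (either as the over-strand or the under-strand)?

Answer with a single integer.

Answer: 4

Derivation:
Gen 1: crossing 2x3. Involves strand 1? no. Count so far: 0
Gen 2: crossing 1x3. Involves strand 1? yes. Count so far: 1
Gen 3: crossing 1x2. Involves strand 1? yes. Count so far: 2
Gen 4: crossing 2x1. Involves strand 1? yes. Count so far: 3
Gen 5: crossing 3x1. Involves strand 1? yes. Count so far: 4
Gen 6: crossing 3x2. Involves strand 1? no. Count so far: 4
Gen 7: crossing 2x3. Involves strand 1? no. Count so far: 4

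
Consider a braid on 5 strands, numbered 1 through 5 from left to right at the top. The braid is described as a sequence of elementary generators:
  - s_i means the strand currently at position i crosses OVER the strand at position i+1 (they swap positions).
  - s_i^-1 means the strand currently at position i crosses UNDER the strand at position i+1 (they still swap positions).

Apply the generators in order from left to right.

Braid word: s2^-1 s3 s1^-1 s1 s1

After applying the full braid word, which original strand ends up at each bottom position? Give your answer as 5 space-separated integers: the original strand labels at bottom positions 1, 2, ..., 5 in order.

Gen 1 (s2^-1): strand 2 crosses under strand 3. Perm now: [1 3 2 4 5]
Gen 2 (s3): strand 2 crosses over strand 4. Perm now: [1 3 4 2 5]
Gen 3 (s1^-1): strand 1 crosses under strand 3. Perm now: [3 1 4 2 5]
Gen 4 (s1): strand 3 crosses over strand 1. Perm now: [1 3 4 2 5]
Gen 5 (s1): strand 1 crosses over strand 3. Perm now: [3 1 4 2 5]

Answer: 3 1 4 2 5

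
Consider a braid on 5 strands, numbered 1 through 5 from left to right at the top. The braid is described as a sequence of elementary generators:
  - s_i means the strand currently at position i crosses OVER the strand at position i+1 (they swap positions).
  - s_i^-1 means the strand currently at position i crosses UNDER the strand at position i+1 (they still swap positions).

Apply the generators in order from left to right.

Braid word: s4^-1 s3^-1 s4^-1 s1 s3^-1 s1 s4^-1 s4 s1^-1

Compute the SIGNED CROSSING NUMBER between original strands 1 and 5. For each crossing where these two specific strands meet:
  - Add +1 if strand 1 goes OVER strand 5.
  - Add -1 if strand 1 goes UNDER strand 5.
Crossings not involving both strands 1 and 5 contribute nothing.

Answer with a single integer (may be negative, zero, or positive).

Gen 1: crossing 4x5. Both 1&5? no. Sum: 0
Gen 2: crossing 3x5. Both 1&5? no. Sum: 0
Gen 3: crossing 3x4. Both 1&5? no. Sum: 0
Gen 4: crossing 1x2. Both 1&5? no. Sum: 0
Gen 5: crossing 5x4. Both 1&5? no. Sum: 0
Gen 6: crossing 2x1. Both 1&5? no. Sum: 0
Gen 7: crossing 5x3. Both 1&5? no. Sum: 0
Gen 8: crossing 3x5. Both 1&5? no. Sum: 0
Gen 9: crossing 1x2. Both 1&5? no. Sum: 0

Answer: 0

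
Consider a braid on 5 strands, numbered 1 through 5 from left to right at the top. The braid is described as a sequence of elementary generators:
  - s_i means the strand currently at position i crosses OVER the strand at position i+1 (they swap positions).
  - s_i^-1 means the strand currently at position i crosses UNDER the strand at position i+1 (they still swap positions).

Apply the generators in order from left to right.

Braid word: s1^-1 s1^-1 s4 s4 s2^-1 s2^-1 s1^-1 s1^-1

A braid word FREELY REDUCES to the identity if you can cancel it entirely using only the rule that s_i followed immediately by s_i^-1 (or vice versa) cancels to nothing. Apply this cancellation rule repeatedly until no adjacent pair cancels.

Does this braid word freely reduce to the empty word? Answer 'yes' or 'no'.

Answer: no

Derivation:
Gen 1 (s1^-1): push. Stack: [s1^-1]
Gen 2 (s1^-1): push. Stack: [s1^-1 s1^-1]
Gen 3 (s4): push. Stack: [s1^-1 s1^-1 s4]
Gen 4 (s4): push. Stack: [s1^-1 s1^-1 s4 s4]
Gen 5 (s2^-1): push. Stack: [s1^-1 s1^-1 s4 s4 s2^-1]
Gen 6 (s2^-1): push. Stack: [s1^-1 s1^-1 s4 s4 s2^-1 s2^-1]
Gen 7 (s1^-1): push. Stack: [s1^-1 s1^-1 s4 s4 s2^-1 s2^-1 s1^-1]
Gen 8 (s1^-1): push. Stack: [s1^-1 s1^-1 s4 s4 s2^-1 s2^-1 s1^-1 s1^-1]
Reduced word: s1^-1 s1^-1 s4 s4 s2^-1 s2^-1 s1^-1 s1^-1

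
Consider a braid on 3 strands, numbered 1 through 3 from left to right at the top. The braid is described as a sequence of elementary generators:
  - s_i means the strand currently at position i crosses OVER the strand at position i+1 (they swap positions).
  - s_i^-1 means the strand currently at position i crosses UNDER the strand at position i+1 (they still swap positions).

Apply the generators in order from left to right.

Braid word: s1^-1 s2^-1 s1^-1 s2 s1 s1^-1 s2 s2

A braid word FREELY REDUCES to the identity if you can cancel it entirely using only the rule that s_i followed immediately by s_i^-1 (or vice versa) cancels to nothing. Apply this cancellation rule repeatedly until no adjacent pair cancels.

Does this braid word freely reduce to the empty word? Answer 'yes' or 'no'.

Answer: no

Derivation:
Gen 1 (s1^-1): push. Stack: [s1^-1]
Gen 2 (s2^-1): push. Stack: [s1^-1 s2^-1]
Gen 3 (s1^-1): push. Stack: [s1^-1 s2^-1 s1^-1]
Gen 4 (s2): push. Stack: [s1^-1 s2^-1 s1^-1 s2]
Gen 5 (s1): push. Stack: [s1^-1 s2^-1 s1^-1 s2 s1]
Gen 6 (s1^-1): cancels prior s1. Stack: [s1^-1 s2^-1 s1^-1 s2]
Gen 7 (s2): push. Stack: [s1^-1 s2^-1 s1^-1 s2 s2]
Gen 8 (s2): push. Stack: [s1^-1 s2^-1 s1^-1 s2 s2 s2]
Reduced word: s1^-1 s2^-1 s1^-1 s2 s2 s2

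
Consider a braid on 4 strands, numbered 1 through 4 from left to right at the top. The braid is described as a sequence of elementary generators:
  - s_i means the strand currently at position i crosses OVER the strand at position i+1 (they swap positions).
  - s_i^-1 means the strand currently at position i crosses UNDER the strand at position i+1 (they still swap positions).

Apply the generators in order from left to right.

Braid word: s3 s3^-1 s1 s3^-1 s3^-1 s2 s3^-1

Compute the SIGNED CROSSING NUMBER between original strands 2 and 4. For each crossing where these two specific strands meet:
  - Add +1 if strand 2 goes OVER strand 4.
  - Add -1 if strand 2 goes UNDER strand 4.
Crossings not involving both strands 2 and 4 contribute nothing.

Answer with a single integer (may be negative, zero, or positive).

Answer: 0

Derivation:
Gen 1: crossing 3x4. Both 2&4? no. Sum: 0
Gen 2: crossing 4x3. Both 2&4? no. Sum: 0
Gen 3: crossing 1x2. Both 2&4? no. Sum: 0
Gen 4: crossing 3x4. Both 2&4? no. Sum: 0
Gen 5: crossing 4x3. Both 2&4? no. Sum: 0
Gen 6: crossing 1x3. Both 2&4? no. Sum: 0
Gen 7: crossing 1x4. Both 2&4? no. Sum: 0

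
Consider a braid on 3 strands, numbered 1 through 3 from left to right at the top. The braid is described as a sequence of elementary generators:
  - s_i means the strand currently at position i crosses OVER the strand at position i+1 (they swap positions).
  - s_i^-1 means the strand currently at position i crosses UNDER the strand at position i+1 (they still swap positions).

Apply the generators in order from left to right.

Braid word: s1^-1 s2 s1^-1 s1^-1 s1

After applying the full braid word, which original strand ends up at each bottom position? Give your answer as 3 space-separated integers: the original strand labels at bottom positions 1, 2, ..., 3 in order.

Gen 1 (s1^-1): strand 1 crosses under strand 2. Perm now: [2 1 3]
Gen 2 (s2): strand 1 crosses over strand 3. Perm now: [2 3 1]
Gen 3 (s1^-1): strand 2 crosses under strand 3. Perm now: [3 2 1]
Gen 4 (s1^-1): strand 3 crosses under strand 2. Perm now: [2 3 1]
Gen 5 (s1): strand 2 crosses over strand 3. Perm now: [3 2 1]

Answer: 3 2 1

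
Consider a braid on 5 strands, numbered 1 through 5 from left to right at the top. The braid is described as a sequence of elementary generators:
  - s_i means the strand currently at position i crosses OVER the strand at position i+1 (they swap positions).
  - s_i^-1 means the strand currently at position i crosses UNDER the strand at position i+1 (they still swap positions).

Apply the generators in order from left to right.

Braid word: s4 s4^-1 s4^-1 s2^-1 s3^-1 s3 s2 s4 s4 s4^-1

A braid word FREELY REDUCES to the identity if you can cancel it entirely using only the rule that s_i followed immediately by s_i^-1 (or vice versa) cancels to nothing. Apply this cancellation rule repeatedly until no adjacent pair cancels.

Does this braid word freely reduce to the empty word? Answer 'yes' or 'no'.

Answer: yes

Derivation:
Gen 1 (s4): push. Stack: [s4]
Gen 2 (s4^-1): cancels prior s4. Stack: []
Gen 3 (s4^-1): push. Stack: [s4^-1]
Gen 4 (s2^-1): push. Stack: [s4^-1 s2^-1]
Gen 5 (s3^-1): push. Stack: [s4^-1 s2^-1 s3^-1]
Gen 6 (s3): cancels prior s3^-1. Stack: [s4^-1 s2^-1]
Gen 7 (s2): cancels prior s2^-1. Stack: [s4^-1]
Gen 8 (s4): cancels prior s4^-1. Stack: []
Gen 9 (s4): push. Stack: [s4]
Gen 10 (s4^-1): cancels prior s4. Stack: []
Reduced word: (empty)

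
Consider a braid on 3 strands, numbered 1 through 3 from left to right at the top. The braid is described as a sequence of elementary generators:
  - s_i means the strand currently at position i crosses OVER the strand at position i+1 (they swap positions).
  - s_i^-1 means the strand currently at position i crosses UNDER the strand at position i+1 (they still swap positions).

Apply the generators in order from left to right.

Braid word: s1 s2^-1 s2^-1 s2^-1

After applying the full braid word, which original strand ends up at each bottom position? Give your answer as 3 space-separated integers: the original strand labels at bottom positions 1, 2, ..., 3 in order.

Gen 1 (s1): strand 1 crosses over strand 2. Perm now: [2 1 3]
Gen 2 (s2^-1): strand 1 crosses under strand 3. Perm now: [2 3 1]
Gen 3 (s2^-1): strand 3 crosses under strand 1. Perm now: [2 1 3]
Gen 4 (s2^-1): strand 1 crosses under strand 3. Perm now: [2 3 1]

Answer: 2 3 1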